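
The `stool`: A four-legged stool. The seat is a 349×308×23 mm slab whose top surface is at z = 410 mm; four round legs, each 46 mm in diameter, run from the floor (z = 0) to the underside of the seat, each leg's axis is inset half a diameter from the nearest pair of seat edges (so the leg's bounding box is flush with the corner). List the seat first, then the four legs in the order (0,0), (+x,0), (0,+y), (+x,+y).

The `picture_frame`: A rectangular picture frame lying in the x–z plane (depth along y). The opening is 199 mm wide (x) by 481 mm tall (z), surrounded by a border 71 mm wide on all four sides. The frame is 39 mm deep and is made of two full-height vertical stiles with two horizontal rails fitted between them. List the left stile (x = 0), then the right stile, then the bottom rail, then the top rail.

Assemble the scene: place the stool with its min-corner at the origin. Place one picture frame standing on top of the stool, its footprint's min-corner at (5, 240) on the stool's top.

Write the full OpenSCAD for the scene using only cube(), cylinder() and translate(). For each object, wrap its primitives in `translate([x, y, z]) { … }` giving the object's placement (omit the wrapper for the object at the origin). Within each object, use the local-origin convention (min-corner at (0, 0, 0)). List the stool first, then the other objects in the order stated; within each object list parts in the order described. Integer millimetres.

translate([0, 0, 387]) cube([349, 308, 23]);
translate([23, 23, 0]) cylinder(h = 387, r = 23);
translate([326, 23, 0]) cylinder(h = 387, r = 23);
translate([23, 285, 0]) cylinder(h = 387, r = 23);
translate([326, 285, 0]) cylinder(h = 387, r = 23);
translate([5, 240, 410]) {
  cube([71, 39, 623]);
  translate([270, 0, 0]) cube([71, 39, 623]);
  translate([71, 0, 0]) cube([199, 39, 71]);
  translate([71, 0, 552]) cube([199, 39, 71]);
}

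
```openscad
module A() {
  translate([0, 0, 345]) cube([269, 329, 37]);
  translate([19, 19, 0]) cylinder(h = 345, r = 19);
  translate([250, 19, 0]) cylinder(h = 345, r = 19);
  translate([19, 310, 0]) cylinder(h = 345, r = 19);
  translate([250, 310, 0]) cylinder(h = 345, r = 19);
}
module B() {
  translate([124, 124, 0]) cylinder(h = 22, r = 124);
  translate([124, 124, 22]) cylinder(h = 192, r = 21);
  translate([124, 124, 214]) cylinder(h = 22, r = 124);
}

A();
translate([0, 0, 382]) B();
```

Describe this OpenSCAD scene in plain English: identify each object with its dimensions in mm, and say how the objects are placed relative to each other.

A is a simple wooden stool: a rectangular seat 269 mm (x) by 329 mm (y), 37 mm thick, top face at z = 382 mm, on four round legs, each 38 mm in diameter. The legs rest on z = 0, each leg's axis is inset half a diameter from the nearest pair of seat edges (so the leg's bounding box is flush with the corner).

B is a spool: two coaxial disc flanges of radius 124 mm and thickness 22 mm, joined by a core cylinder of radius 21 mm and height 192 mm. The lower flange rests on z = 0 and the three cylinders share a vertical axis.

The spool is on top of the stool.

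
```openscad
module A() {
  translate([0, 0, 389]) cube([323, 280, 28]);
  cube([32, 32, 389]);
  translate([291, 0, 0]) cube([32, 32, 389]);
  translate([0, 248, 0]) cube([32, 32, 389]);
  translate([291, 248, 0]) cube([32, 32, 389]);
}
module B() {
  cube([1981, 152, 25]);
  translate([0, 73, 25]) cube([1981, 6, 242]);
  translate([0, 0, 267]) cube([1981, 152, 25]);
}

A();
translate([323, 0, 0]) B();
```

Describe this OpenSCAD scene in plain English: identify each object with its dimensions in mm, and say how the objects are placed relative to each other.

A is a four-legged stool. The seat is a 323×280×28 mm slab whose top surface is at z = 417 mm; four square legs, each 32×32 mm in cross-section, run from the floor (z = 0) to the underside of the seat, each flush with a corner of the seat.

B is an I-beam lying along x, 1981 mm long. Overall section height 292 mm. Two flanges 152 mm wide (y) and 25 mm thick, one on the floor and one at the top; a web 6 mm thick runs between them, centred on the flange width.

The I-beam is against the stool's +x side, with their −y faces flush.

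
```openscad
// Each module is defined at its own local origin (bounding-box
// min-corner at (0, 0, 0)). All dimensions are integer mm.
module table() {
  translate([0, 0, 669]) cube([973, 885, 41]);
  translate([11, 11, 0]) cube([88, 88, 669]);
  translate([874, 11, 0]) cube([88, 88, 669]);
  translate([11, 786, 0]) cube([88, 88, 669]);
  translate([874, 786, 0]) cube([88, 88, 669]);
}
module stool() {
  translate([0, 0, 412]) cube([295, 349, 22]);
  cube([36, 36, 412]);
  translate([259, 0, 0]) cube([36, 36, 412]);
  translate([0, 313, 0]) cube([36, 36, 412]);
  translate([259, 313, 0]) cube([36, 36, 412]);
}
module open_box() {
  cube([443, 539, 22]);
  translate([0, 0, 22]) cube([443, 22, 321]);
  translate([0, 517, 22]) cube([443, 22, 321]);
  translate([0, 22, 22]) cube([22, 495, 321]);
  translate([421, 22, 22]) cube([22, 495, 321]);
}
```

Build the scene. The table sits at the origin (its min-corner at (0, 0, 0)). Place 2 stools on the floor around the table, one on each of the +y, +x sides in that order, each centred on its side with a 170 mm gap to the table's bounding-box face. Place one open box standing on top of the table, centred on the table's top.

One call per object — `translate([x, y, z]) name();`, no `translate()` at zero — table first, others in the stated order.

table();
translate([339, 1055, 0]) stool();
translate([1143, 268, 0]) stool();
translate([265, 173, 710]) open_box();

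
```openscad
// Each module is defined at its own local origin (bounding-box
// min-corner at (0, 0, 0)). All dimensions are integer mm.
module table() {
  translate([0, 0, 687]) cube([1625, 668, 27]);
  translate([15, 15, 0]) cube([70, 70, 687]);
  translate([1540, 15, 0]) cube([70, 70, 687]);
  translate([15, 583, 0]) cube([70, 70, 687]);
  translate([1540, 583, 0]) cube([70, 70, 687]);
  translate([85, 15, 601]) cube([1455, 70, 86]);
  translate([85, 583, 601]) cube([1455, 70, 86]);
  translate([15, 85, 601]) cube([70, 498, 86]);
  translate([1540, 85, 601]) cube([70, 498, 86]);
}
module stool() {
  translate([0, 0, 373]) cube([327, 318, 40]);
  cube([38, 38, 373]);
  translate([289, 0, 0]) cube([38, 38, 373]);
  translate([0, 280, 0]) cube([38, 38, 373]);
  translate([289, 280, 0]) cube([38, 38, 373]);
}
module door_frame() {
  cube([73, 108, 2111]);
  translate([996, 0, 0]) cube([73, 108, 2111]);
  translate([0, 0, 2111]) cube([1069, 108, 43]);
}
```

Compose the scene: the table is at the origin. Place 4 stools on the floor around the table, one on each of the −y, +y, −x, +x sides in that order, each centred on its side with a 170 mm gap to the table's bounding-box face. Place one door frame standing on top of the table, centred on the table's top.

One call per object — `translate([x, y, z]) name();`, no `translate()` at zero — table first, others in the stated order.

table();
translate([649, -488, 0]) stool();
translate([649, 838, 0]) stool();
translate([-497, 175, 0]) stool();
translate([1795, 175, 0]) stool();
translate([278, 280, 714]) door_frame();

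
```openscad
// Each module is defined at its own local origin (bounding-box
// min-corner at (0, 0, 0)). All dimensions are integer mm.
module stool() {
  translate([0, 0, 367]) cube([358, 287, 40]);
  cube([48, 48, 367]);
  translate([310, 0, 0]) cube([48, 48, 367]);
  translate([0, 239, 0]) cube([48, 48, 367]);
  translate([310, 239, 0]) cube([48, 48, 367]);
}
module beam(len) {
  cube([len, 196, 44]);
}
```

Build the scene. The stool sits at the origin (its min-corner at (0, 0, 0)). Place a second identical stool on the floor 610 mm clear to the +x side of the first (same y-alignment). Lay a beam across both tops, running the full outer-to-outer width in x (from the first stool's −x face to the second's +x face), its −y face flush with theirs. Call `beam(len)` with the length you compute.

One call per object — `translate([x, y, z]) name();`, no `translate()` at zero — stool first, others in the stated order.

stool();
translate([968, 0, 0]) stool();
translate([0, 0, 407]) beam(1326);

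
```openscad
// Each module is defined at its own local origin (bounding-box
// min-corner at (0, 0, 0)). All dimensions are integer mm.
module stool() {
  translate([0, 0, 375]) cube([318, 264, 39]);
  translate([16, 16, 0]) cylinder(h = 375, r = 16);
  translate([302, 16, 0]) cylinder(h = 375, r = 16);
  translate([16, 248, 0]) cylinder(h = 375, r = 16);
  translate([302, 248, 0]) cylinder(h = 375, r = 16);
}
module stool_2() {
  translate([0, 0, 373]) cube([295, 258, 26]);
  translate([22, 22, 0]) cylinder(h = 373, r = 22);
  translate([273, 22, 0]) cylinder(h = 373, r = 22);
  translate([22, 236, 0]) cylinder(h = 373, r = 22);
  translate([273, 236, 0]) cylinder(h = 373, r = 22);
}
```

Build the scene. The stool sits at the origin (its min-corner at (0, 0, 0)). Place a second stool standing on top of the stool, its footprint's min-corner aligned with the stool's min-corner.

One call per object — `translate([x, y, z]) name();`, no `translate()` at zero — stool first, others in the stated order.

stool();
translate([0, 0, 414]) stool_2();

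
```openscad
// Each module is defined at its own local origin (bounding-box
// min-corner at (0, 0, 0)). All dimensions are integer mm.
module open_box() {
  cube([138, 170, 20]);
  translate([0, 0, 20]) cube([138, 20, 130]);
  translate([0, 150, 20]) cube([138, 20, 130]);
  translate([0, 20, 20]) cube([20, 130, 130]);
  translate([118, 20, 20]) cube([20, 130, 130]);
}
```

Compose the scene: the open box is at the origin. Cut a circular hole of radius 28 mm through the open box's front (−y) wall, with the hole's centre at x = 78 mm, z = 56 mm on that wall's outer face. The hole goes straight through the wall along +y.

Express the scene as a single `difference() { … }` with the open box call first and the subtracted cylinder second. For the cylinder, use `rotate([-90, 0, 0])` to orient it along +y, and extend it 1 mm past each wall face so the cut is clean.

difference() {
  open_box();
  translate([78, -1, 56]) rotate([-90, 0, 0]) cylinder(h = 22, r = 28);
}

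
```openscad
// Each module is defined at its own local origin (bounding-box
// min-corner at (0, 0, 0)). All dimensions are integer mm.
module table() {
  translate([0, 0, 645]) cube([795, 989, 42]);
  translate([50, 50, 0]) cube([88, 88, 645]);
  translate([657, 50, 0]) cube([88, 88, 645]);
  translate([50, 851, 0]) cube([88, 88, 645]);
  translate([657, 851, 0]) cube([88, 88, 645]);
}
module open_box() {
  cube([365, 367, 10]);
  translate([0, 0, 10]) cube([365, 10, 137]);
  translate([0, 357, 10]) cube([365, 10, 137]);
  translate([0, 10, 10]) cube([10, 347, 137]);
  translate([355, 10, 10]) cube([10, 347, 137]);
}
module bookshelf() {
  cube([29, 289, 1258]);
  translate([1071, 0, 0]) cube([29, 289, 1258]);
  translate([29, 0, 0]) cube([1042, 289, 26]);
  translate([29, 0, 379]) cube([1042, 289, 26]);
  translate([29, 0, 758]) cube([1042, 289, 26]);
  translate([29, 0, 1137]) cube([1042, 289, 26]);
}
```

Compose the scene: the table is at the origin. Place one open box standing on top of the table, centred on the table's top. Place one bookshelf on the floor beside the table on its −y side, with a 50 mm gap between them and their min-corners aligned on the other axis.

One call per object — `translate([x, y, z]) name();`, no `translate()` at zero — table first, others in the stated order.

table();
translate([215, 311, 687]) open_box();
translate([0, -339, 0]) bookshelf();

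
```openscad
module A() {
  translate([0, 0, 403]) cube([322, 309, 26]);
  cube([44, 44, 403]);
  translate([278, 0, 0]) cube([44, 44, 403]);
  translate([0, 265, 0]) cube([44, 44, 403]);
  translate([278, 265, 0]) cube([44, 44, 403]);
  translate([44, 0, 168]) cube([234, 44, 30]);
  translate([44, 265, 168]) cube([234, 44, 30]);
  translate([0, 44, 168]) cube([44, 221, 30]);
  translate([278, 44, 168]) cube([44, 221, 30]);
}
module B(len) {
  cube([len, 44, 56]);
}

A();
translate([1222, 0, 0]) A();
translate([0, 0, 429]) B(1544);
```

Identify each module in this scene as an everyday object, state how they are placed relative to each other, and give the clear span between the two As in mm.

Second stool starts at x = 1222; first ends at x = 322; clear span = 1222 − 322 = 900 mm.

A is a stool. B is a beam. A beam spans the tops of two stools. The clear span between the two stools is 900 mm.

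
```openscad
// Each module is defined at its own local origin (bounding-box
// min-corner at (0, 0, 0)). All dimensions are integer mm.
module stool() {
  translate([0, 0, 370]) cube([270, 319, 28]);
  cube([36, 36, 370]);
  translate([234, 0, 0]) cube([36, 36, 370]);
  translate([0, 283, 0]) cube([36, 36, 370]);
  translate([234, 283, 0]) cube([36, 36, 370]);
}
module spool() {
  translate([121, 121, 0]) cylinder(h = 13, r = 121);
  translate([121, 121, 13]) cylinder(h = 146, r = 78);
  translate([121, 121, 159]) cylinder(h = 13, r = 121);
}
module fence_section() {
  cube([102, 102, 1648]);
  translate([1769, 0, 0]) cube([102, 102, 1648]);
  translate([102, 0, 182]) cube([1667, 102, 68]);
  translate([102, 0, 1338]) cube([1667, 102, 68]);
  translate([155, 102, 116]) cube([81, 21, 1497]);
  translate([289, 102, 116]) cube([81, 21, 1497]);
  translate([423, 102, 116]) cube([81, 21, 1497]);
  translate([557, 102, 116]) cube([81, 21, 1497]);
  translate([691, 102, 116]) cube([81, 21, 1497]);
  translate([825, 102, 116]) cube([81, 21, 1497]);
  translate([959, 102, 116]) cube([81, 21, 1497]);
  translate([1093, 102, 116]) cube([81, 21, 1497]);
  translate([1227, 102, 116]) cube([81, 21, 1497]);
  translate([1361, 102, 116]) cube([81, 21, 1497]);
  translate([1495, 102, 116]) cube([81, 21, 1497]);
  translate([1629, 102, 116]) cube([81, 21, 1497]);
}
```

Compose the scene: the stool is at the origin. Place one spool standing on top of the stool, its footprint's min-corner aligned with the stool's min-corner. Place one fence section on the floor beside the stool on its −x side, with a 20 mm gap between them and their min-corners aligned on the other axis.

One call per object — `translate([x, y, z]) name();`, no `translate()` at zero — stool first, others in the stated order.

stool();
translate([0, 0, 398]) spool();
translate([-1891, 0, 0]) fence_section();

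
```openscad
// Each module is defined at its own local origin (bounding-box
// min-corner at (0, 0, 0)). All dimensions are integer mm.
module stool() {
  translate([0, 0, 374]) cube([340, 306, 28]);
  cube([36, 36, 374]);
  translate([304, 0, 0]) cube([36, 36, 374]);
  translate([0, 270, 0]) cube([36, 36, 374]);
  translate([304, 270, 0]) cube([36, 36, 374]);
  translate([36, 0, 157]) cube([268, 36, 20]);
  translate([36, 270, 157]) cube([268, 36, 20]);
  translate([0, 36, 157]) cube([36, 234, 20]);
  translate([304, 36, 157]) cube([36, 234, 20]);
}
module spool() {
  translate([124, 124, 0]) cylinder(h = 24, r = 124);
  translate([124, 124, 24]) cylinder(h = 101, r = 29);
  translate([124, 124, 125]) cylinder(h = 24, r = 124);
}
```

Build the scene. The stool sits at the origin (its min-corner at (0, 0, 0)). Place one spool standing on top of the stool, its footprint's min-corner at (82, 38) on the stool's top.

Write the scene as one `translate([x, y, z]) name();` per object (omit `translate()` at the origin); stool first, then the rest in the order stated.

stool();
translate([82, 38, 402]) spool();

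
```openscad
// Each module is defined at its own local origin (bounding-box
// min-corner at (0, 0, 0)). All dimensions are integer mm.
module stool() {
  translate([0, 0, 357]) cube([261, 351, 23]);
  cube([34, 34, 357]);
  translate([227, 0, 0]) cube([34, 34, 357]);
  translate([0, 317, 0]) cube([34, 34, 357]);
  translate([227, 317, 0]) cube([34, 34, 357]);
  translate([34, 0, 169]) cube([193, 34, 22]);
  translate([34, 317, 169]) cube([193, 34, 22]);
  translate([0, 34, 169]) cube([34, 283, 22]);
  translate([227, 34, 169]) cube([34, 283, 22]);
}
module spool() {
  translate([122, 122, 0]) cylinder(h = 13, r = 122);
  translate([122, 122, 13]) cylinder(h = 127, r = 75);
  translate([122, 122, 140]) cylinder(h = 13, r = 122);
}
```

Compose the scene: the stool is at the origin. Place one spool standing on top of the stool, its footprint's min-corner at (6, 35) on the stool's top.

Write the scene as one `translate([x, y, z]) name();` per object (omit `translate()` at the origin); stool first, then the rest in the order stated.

stool();
translate([6, 35, 380]) spool();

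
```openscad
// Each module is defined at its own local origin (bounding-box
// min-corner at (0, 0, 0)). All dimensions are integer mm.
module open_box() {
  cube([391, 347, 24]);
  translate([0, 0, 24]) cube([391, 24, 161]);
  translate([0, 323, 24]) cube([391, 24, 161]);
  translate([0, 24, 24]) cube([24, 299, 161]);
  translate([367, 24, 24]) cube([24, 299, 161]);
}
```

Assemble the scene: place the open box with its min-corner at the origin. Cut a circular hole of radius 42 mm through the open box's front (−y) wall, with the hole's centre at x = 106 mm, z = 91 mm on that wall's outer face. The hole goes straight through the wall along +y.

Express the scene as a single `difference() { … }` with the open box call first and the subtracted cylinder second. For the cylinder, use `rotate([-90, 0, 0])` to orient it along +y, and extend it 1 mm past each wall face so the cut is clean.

difference() {
  open_box();
  translate([106, -1, 91]) rotate([-90, 0, 0]) cylinder(h = 26, r = 42);
}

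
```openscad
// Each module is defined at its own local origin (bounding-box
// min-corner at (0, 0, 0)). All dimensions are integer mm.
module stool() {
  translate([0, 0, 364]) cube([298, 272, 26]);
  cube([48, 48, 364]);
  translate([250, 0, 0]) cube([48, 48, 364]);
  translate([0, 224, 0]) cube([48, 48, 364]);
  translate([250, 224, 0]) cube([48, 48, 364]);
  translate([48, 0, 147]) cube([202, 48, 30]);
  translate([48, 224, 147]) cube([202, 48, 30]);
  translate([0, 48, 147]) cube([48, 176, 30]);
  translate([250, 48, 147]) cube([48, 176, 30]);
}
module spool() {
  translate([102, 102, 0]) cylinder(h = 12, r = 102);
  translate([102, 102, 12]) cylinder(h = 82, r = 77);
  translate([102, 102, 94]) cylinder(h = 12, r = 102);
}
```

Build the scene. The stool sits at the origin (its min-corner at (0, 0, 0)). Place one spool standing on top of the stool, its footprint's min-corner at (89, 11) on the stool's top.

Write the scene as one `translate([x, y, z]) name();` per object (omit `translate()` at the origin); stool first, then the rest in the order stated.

stool();
translate([89, 11, 390]) spool();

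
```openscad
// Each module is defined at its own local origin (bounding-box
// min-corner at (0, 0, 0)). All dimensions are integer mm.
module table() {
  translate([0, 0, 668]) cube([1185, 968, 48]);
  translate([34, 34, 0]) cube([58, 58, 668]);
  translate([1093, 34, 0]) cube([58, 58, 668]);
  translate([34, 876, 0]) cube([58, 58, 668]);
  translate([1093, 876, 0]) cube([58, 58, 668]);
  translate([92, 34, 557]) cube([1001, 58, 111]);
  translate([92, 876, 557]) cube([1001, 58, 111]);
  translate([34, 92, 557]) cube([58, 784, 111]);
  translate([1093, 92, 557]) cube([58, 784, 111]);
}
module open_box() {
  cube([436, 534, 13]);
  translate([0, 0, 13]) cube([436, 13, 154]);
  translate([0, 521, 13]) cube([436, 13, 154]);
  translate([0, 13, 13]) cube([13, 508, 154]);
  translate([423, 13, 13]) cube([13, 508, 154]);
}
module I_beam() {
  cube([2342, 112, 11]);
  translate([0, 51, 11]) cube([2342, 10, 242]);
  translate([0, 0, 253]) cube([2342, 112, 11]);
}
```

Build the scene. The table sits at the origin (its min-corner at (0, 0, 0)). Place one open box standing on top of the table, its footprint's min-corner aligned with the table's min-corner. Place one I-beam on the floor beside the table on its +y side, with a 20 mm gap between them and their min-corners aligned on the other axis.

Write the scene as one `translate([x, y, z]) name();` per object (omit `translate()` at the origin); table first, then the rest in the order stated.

table();
translate([0, 0, 716]) open_box();
translate([0, 988, 0]) I_beam();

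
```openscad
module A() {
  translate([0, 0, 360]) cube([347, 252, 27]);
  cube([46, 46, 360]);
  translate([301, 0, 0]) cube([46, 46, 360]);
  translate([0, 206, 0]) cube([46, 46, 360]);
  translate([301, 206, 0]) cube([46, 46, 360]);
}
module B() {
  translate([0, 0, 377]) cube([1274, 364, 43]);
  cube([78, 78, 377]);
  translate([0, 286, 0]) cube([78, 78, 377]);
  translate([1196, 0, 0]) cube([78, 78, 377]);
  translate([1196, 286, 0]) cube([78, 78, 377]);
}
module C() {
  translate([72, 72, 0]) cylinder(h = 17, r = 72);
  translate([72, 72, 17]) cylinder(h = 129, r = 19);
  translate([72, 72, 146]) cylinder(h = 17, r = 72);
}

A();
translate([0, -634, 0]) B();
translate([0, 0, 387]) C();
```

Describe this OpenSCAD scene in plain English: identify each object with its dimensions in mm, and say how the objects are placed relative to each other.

A is a four-legged stool. The seat is 347×252 mm, 27 mm thick, top at z = 387 mm. It stands on four square legs, each 46×46 mm in cross-section, from z = 0 to the seat underside, each flush with a corner of the seat.

B is a long wooden bench with a 1274 mm (x) × 364 mm (y) seat, 43 mm thick, its top surface 420 mm above the floor. Four 78 mm square legs at the seat corners, flush with the edges, run from z = 0 to the seat underside.

C is a spool: two coaxial disc flanges of radius 72 mm and thickness 17 mm, joined by a core cylinder of radius 19 mm and height 129 mm. The lower flange rests on z = 0 and the three cylinders share a vertical axis.

The bench is on the floor beside the stool on its −y side. The spool is on top of the stool.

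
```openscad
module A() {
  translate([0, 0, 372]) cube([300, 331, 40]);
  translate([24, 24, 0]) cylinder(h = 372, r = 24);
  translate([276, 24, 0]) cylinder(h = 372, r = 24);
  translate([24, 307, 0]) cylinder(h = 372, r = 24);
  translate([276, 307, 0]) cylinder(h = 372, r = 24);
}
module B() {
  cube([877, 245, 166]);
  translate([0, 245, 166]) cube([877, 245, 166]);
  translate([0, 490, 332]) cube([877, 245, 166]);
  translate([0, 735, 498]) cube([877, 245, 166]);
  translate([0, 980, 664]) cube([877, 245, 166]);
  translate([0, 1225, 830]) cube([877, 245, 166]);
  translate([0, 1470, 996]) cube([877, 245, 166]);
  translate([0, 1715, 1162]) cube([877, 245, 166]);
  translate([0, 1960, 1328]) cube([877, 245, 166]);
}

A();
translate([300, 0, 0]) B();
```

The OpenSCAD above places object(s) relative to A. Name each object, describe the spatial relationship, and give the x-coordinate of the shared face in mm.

The stool's +x face and the staircase's −x face are both at x = 300 mm.

A is a stool. B is a staircase. The staircase is against the stool's +x side, with their −y faces flush. The x-coordinate of the shared face is 300 mm.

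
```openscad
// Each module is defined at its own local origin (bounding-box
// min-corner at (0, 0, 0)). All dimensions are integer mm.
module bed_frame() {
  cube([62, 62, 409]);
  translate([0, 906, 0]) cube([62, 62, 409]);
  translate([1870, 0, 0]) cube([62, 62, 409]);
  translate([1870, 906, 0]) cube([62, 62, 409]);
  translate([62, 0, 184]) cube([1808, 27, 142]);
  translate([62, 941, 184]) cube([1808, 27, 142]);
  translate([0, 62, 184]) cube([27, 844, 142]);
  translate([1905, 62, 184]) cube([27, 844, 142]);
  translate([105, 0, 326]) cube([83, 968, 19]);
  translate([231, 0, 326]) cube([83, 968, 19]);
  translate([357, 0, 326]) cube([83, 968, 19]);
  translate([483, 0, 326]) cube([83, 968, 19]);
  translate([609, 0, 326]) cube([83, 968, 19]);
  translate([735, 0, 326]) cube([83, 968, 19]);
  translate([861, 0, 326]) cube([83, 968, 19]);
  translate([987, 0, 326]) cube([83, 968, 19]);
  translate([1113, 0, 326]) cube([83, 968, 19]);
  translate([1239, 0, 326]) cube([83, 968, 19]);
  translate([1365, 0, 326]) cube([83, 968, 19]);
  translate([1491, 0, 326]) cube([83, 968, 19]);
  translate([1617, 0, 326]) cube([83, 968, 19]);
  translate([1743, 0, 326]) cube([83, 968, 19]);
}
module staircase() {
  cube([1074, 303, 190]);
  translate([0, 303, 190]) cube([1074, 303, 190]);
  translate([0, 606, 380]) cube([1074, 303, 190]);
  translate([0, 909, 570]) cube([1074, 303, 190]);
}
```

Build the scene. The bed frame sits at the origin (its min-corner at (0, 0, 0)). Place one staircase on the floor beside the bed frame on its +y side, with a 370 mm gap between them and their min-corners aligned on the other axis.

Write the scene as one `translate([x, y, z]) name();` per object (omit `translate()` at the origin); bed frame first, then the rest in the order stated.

bed_frame();
translate([0, 1338, 0]) staircase();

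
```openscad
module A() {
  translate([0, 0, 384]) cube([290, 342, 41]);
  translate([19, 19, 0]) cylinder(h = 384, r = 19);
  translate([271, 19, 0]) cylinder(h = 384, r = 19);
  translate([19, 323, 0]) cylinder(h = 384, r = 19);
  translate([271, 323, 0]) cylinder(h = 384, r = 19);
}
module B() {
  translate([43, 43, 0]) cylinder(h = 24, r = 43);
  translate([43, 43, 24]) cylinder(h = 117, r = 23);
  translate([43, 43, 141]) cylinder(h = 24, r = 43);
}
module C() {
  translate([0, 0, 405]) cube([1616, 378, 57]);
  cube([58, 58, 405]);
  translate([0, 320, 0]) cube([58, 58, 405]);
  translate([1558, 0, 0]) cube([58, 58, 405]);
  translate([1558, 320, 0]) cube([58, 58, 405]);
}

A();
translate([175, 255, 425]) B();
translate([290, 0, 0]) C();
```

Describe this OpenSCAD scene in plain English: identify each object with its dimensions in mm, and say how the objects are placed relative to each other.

A is a simple wooden stool: a rectangular seat 290 mm (x) by 342 mm (y), 41 mm thick, top face at z = 425 mm, on four round legs, each 38 mm in diameter. The legs rest on z = 0, each leg's axis is inset half a diameter from the nearest pair of seat edges (so the leg's bounding box is flush with the corner).

B is a spool: two coaxial disc flanges of radius 43 mm and thickness 24 mm, joined by a core cylinder of radius 23 mm and height 117 mm. The lower flange rests on z = 0 and the three cylinders share a vertical axis.

C is a bench: a 1616×378 mm seat slab, 57 mm thick, top at z = 462 mm, on four 58×58 mm square legs flush with the seat corners and standing on z = 0.

The spool is on top of the stool. The bench is against the stool's +x side, with their −y faces flush.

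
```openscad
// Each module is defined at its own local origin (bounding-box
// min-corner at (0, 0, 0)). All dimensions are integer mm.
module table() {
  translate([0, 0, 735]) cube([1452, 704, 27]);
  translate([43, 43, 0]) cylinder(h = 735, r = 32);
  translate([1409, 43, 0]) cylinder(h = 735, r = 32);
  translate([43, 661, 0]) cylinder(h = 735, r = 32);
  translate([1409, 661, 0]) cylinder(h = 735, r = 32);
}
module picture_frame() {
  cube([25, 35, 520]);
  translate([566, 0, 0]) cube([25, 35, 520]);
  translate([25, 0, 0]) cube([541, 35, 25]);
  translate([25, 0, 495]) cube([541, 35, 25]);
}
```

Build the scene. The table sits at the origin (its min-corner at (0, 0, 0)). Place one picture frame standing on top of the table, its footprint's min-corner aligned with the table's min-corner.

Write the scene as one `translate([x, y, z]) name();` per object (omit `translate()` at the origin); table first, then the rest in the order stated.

table();
translate([0, 0, 762]) picture_frame();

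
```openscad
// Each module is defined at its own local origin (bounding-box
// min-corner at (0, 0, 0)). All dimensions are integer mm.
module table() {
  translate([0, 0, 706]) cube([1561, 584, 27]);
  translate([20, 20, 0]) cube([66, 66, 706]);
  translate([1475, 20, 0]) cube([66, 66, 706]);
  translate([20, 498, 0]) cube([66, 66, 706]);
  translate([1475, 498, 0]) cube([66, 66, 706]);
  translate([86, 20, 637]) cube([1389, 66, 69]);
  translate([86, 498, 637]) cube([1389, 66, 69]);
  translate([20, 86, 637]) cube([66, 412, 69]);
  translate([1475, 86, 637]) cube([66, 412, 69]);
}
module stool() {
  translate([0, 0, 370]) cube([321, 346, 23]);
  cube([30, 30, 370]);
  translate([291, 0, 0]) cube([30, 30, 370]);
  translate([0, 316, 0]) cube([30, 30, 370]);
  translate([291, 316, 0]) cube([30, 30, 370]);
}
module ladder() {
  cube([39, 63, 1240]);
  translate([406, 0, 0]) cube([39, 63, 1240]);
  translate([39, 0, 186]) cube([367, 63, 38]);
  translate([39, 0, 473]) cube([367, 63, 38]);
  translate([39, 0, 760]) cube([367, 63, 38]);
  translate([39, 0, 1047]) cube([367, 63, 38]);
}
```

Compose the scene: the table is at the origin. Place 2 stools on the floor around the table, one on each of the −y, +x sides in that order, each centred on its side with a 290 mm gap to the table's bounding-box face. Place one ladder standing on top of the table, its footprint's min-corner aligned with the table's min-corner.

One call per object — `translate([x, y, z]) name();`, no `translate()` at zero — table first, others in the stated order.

table();
translate([620, -636, 0]) stool();
translate([1851, 119, 0]) stool();
translate([0, 0, 733]) ladder();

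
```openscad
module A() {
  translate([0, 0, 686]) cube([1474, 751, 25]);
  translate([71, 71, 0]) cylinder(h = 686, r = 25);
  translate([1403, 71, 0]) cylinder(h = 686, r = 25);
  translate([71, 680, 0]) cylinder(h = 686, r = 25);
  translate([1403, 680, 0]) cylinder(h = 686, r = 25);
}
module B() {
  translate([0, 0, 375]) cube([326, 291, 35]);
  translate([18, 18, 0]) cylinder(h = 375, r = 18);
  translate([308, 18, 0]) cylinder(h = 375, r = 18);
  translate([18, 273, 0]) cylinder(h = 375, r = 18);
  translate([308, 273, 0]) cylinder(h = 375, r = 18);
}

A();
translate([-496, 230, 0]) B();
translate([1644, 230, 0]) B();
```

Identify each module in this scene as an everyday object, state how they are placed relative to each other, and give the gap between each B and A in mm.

Each stool's nearest face is 170 mm from the table's bounding box.

A is a table. B is a stool. Two stools sit around the table at the −x, +x sides. The gap between each stool and the table is 170 mm.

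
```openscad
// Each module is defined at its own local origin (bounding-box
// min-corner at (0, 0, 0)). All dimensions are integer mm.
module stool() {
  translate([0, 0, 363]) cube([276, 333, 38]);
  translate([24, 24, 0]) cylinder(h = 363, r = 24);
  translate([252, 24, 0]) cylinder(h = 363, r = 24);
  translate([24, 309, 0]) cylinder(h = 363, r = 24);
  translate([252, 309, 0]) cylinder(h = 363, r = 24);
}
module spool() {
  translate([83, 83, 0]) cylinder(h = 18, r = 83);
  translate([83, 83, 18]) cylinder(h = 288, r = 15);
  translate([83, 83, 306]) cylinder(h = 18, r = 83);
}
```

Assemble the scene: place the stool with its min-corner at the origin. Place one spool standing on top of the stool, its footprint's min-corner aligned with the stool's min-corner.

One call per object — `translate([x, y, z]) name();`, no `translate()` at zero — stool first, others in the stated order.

stool();
translate([0, 0, 401]) spool();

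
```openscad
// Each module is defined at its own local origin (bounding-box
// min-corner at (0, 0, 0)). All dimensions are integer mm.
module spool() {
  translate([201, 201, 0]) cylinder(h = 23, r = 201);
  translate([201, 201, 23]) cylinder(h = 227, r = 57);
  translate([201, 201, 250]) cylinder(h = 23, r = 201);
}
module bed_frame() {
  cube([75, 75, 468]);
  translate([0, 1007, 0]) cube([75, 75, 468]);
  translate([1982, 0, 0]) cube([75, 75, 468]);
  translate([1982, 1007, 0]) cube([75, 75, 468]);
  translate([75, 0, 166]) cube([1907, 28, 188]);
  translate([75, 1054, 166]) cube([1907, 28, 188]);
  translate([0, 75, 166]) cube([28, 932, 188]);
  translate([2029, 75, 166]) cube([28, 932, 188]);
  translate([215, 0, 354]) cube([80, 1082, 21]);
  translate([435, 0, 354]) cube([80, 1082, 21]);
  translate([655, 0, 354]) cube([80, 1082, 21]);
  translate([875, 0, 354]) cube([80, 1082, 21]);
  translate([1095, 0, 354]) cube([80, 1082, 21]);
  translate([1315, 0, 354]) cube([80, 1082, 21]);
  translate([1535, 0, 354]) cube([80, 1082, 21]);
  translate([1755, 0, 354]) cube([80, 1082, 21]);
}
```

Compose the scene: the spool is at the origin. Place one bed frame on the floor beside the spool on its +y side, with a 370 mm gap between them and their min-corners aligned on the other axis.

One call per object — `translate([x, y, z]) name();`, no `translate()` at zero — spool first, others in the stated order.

spool();
translate([0, 772, 0]) bed_frame();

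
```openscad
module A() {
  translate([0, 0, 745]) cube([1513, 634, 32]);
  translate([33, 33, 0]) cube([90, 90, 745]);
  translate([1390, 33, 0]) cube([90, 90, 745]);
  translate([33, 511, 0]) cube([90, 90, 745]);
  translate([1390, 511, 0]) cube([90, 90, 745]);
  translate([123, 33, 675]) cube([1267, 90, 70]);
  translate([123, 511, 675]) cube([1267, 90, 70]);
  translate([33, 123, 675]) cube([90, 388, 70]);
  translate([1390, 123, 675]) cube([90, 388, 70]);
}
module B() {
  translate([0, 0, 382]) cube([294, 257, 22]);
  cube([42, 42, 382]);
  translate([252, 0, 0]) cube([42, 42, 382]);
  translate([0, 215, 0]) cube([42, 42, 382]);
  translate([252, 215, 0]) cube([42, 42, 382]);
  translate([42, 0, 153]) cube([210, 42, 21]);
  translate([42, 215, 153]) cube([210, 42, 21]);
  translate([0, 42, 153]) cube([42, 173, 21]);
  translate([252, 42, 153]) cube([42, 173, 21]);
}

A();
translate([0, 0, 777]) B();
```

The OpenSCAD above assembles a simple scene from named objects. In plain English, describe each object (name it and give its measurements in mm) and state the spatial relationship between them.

A is a table with a 1513×634 mm rectangular top, 32 mm thick, top surface at z = 777 mm, supported by four 90×90 mm square legs, each inset 33 mm from the nearest pair of top edges, running from the floor. Four apron rails, 90 mm thick and 70 mm tall, run between adjacent legs with their top edges flush with the underside of the top and their outer faces flush with the legs' outer faces.

B is a simple wooden stool: a rectangular seat 294 mm (x) by 257 mm (y), 22 mm thick, top face at z = 404 mm, on four square legs, each 42×42 mm in cross-section. The legs rest on z = 0, each flush with a corner of the seat. Four stretchers, 42 mm wide and 21 mm tall, connect adjacent legs with their undersides at z = 153 mm, each running between the inner faces of the legs it joins and aligned with the legs' outer faces on the other axis.

The stool is on top of the table.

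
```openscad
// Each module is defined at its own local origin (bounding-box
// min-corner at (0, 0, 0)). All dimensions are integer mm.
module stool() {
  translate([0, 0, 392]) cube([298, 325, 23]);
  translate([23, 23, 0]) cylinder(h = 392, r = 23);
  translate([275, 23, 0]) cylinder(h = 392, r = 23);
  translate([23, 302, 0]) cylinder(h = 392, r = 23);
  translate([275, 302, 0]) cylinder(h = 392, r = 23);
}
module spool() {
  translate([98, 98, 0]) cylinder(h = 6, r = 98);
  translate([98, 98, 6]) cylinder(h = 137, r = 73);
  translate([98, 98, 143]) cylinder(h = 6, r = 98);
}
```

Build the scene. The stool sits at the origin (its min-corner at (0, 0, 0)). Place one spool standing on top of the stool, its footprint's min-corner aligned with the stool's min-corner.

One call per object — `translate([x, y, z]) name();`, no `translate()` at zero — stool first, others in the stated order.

stool();
translate([0, 0, 415]) spool();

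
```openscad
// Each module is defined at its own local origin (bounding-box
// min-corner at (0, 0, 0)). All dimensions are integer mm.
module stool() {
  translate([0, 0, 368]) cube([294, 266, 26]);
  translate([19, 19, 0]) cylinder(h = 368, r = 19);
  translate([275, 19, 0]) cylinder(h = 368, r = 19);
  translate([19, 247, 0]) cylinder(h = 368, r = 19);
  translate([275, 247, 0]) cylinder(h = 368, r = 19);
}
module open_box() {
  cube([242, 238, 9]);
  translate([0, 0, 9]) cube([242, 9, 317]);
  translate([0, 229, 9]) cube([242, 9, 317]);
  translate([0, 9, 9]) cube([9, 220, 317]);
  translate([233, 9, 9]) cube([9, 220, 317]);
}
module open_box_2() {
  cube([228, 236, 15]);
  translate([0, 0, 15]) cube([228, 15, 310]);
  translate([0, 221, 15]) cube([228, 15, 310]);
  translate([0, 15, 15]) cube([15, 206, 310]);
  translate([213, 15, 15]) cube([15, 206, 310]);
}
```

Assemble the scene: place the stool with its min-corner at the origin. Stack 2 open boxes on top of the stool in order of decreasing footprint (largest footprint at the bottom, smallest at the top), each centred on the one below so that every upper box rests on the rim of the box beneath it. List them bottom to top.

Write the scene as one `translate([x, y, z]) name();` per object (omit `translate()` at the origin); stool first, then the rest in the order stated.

stool();
translate([26, 14, 394]) open_box();
translate([33, 15, 720]) open_box_2();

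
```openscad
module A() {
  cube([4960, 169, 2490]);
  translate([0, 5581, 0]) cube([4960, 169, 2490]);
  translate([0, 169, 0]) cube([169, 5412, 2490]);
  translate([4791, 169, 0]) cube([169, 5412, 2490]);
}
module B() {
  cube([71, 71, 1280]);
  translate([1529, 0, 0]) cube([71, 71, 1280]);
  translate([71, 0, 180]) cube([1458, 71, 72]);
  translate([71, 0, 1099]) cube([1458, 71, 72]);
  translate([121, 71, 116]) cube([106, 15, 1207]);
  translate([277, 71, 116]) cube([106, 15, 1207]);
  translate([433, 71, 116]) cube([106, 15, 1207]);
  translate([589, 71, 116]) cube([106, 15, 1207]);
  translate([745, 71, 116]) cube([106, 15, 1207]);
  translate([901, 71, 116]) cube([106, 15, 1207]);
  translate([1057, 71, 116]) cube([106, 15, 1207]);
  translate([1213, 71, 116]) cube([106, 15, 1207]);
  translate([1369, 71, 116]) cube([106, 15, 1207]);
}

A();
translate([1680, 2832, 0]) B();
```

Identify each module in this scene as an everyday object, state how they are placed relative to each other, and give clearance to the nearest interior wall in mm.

A is a house frame. B is a fence section. The fence section sits inside the house frame, centred. The clearance to the nearest interior wall is 1511 mm.

Clearances: x = 1511, y = 2663; minimum 1511 mm.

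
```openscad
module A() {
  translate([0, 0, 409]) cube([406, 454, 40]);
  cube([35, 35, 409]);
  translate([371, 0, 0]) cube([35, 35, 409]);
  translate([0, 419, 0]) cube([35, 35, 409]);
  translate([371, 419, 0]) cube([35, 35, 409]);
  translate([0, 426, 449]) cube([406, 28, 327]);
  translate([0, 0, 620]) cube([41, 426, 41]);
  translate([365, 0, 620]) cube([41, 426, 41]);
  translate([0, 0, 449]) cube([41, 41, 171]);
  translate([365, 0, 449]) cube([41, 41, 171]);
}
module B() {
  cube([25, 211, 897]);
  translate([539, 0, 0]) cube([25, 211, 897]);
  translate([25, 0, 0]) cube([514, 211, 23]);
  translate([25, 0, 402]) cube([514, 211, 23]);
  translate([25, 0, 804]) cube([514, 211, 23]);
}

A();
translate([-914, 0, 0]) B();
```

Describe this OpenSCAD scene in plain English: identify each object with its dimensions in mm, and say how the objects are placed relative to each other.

A is a chair: 406×454 mm seat, 40 mm thick, top at z = 449 mm, on four 35 mm square corner legs flush with the seat edges. A 28 mm thick backrest slab spans the full seat width, extending 327 mm above the seat top, its back face flush with the seat's +y edge. Two armrests of 41×41 mm section run along each side from the seat's front edge to the front of the backrest, top faces 212 mm above the seat top and outer faces flush with the seat's x-edges; a 41×41 mm post under the front of each armrest stands on the seat at the front corner.

B is a bookshelf 564 mm wide overall, 211 mm deep and 897 mm tall. The two sides are 25 mm thick vertical panels. 3 horizontal shelves of 23 mm thickness span between the inner faces of the sides; the lowest shelf sits on the floor and shelves are stacked with a clear vertical gap of 379 mm between each pair.

The bookshelf is on the floor beside the chair on its −x side.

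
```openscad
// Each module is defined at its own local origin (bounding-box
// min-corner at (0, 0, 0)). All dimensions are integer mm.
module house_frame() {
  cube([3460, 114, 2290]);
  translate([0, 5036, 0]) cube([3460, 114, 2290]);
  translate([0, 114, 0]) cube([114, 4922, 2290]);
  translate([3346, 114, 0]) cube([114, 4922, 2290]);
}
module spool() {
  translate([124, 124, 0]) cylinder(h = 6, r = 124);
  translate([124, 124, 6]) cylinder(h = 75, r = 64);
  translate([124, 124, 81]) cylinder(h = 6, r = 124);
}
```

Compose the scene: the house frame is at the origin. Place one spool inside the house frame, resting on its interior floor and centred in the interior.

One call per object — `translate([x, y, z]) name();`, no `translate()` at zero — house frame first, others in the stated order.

house_frame();
translate([1606, 2451, 0]) spool();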